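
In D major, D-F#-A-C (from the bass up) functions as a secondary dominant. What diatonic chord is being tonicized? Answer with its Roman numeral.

The chord is a dominant seventh chord on D.
A dominant resolves down a perfect fifth: D → G. In D major, G is scale degree 4, i.e. IV.

IV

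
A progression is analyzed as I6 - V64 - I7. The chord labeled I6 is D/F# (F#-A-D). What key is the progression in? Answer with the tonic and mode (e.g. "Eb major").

The anchor chord is a major triad on D, labeled I6.
If D is scale degree 1 and the mode makes that degree carry a major triad, the tonic is D and the mode is major.

D major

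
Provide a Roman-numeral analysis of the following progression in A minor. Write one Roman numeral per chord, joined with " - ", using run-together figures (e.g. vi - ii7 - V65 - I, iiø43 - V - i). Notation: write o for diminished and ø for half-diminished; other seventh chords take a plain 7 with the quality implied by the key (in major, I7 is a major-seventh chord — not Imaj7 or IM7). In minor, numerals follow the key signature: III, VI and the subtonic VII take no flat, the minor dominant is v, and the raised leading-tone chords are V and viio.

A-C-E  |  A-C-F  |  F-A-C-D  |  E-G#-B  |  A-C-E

i - VI6 - iv65 - V - i

A-C-E: root A is the tonic; minor triad there is i.
A-C-F: root F is the submediant; major triad there is VI6.
F-A-C-D has root D, degree 4 in A minor, so iv65.
E-G#-B: root E is the dominant; major triad there is V.
A-C-E has root A, degree 1 in A minor, so i.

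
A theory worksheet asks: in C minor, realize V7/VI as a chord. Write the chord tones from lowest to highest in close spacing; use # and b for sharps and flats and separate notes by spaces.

Eb G Bb Db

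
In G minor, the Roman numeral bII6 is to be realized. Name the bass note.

bII in G minor has root Ab; the chord is Ab-C-Eb.
The figure 6 means first inversion — the third is in the bass.

C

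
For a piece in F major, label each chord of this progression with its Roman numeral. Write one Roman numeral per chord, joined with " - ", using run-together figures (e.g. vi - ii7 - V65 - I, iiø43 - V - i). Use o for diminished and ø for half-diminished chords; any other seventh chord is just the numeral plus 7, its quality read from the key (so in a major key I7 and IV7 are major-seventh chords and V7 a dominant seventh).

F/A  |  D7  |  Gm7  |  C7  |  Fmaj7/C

I6 - V7/ii - ii7 - V7 - I43

F/A: root F is the tonic; major triad there is I6.
D7: a dominant seventh chord on D, the applied dominant of ii → V7/ii.
Gm7: root G is the supertonic; minor seventh chord there is ii7.
C7 has root C, degree 5 in F major, so V7.
Fmaj7/C: root F is the tonic; major seventh chord there is I43.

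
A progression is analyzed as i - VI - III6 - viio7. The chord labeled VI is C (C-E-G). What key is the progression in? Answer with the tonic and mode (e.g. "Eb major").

The anchor chord is a major triad on C, labeled VI.
If C is scale degree 6 and the mode makes that degree carry a major triad, the tonic is E and the mode is minor.

E minor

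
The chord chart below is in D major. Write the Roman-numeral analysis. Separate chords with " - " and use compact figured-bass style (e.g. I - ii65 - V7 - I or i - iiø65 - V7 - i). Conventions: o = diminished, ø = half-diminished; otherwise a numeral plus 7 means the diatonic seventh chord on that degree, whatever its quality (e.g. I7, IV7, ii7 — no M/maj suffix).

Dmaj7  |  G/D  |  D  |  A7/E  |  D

Dmaj7: root D is the tonic; major seventh chord there is I7.
G/D has root G, degree 4 in D major, so IV64.
D: root D is the tonic; major triad there is I.
A7/E: root A is the dominant; dominant seventh chord there is V43.
D has root D, degree 1 in D major, so I.

I7 - IV64 - I - V43 - I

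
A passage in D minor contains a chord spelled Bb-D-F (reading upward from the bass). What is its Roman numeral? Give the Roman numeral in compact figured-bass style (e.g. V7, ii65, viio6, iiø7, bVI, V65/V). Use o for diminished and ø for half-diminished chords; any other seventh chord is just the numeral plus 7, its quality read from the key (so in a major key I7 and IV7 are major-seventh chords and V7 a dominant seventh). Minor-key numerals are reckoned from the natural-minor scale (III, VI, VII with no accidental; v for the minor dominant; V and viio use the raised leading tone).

VI

Stacked in thirds the chord is Bb-D-F: a major triad on Bb.
In D minor, Bb is the submediant; the diatonic major triad there is VI.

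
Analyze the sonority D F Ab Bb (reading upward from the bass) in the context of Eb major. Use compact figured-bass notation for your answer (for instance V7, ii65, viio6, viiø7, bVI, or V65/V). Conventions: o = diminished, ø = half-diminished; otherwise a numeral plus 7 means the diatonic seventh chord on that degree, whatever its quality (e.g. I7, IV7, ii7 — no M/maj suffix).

The pitches Bb-D-F-Ab form a dominant seventh chord rooted on Bb.
In Eb major, Bb is the dominant; the diatonic dominant seventh chord there is V7.
With D in the bass the chord is in first inversion, so the figured bass is 65.

V65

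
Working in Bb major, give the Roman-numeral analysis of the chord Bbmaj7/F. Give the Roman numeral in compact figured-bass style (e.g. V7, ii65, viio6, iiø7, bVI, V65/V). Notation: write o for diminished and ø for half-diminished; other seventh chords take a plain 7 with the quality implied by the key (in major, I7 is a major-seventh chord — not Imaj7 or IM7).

I43

Stacked in thirds the chord is Bb-D-F-A: a major seventh chord on Bb.
Bb is scale degree 1 in Bb major, and a major seventh chord on that degree is written I7.
With F in the bass the chord is in second inversion, so the figured bass is 43.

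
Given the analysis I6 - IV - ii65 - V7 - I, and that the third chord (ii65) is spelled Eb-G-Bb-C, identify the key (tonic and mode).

ii65 is given as Eb-G-Bb-C — a minor seventh chord with root C.
ii65 on C implies C is the supertonic; that puts the tonic at Bb, and the lowercase numeral fits major mode.

Bb major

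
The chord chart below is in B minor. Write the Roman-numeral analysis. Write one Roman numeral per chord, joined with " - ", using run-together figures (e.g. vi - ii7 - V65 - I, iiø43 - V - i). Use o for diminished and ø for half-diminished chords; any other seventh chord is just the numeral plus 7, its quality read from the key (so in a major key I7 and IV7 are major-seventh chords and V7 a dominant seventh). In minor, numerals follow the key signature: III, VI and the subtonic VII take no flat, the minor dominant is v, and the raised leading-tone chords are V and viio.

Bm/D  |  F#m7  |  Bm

Bm/D: minor triad on B = scale degree 1 → i6.
F#m7 has root F#, degree 5 in B minor, so v7.
Bm: minor triad on B = scale degree 1 → i.

i6 - v7 - i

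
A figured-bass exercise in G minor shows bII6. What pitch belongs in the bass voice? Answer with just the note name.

bII in G minor has root Ab; the chord is Ab-C-Eb.
The figure 6 means first inversion — the third is in the bass.

C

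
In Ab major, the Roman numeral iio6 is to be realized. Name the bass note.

iio in Ab major has root Bb; the chord is Bb-Db-Fb.
The figure 6 means first inversion — the third is in the bass.

Db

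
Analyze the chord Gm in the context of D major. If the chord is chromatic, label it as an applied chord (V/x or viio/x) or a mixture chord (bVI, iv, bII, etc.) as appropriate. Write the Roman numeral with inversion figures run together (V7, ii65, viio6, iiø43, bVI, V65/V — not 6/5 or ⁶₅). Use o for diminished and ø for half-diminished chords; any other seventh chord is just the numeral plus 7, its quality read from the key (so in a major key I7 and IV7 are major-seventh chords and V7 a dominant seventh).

iv

Stacked in thirds the chord is G-Bb-D: a minor triad on G.
G is the fourth degree of D major. This is the minor subdominant, borrowed from the parallel minor.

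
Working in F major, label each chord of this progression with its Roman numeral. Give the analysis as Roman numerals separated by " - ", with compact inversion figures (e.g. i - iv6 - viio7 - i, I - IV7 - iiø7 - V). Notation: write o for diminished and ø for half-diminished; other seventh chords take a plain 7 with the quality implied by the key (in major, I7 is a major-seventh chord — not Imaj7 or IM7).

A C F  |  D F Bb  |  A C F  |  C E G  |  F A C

I6 - IV6 - I6 - V - I

A-C-F: major triad on F = scale degree 1 → I6.
D-F-Bb: root Bb is the subdominant; major triad there is IV6.
A-C-F: root F is the tonic; major triad there is I6.
C-E-G: root C is the dominant; major triad there is V.
F-A-C: root F is the tonic; major triad there is I.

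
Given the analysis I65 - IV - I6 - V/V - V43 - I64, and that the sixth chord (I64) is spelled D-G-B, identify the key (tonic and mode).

The chord G/D is a major triad rooted on G; its label is I64.
If G is scale degree 1 and the mode makes that degree carry a major triad, the tonic is G and the mode is major.

G major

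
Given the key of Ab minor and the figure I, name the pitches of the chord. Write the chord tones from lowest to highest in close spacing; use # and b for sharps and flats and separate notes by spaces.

Ab C Eb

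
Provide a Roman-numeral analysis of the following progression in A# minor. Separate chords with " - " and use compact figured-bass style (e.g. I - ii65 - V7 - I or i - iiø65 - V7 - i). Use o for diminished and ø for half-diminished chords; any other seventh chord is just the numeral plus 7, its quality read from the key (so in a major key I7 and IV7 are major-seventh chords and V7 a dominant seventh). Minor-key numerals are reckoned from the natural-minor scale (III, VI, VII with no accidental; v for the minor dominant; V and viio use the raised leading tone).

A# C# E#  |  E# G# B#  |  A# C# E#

i - v - i

A#-C#-E# has root A#, degree 1 in A# minor, so i.
E#-G#-B#: minor triad on E# = scale degree 5 → v.
A#-C#-E#: minor triad on A# = scale degree 1 → i.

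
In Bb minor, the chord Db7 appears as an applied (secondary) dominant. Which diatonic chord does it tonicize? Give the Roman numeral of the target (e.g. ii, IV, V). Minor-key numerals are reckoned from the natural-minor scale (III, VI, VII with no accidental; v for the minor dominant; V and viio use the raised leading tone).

VI

The chord is a dominant seventh chord on Db.
A dominant resolves down a perfect fifth: Db → Gb. In Bb minor, Gb is scale degree 6, i.e. VI.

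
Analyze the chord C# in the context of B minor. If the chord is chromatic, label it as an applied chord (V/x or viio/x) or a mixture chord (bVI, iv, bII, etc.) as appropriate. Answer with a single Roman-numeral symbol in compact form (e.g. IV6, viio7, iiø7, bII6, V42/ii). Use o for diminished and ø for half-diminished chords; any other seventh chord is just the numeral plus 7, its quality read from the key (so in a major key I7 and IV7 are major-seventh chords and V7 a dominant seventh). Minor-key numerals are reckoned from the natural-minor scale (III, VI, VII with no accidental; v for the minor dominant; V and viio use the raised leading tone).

V/V

The pitches C#-E#-G# form a major triad rooted on C#.
C# is not a diatonic chord root with this quality in B minor, but it lies a perfect fifth above F# (V), so the chord functions as an applied dominant of V.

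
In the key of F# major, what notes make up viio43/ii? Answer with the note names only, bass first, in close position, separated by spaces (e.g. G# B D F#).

The slash marks an applied leading-tone chord: viio of ii. In F# major, ii is G#, so the leading tone to it is F##, a half step below.
Building a fully diminished seventh chord on F## gives F##-A#-C#-E.
With the 43 figure the chord is in second inversion; from the bass C# upward in close position it reads C#-E-F##-A#.

C# E F## A#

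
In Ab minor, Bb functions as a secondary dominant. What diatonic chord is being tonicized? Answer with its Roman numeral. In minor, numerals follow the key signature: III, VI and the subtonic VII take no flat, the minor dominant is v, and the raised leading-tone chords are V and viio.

V

The chord is a major triad on Bb.
A dominant resolves down a perfect fifth: Bb → Eb. In Ab minor, Eb is scale degree 5, i.e. V.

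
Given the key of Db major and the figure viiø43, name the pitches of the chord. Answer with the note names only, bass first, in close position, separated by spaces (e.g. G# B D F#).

Gb Bb C Eb

In Db major, scale degree 7 is C, and the diatonic chord built there is a half-diminished seventh chord.
Stacking thirds from C gives C-Eb-Gb-Bb.
The figured bass 43 indicates second inversion, placing the fifth (Gb) in the bass: Gb-Bb-C-Eb.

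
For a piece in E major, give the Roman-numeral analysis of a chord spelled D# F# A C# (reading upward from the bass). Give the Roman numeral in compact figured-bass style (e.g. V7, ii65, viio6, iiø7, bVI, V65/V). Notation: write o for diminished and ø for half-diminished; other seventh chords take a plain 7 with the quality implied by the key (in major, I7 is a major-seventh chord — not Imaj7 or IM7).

Stacked in thirds the chord is D#-F#-A-C#: a half-diminished seventh chord on D#.
In E major, D# is the leading tone; the diatonic half-diminished seventh chord there is viiø7.

viiø7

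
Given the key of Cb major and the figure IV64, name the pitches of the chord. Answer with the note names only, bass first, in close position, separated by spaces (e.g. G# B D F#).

Cb Fb Ab

In Cb major, the subdominant is Fb, and the diatonic chord built there is a major triad.
That chord is spelled Fb-Ab-Cb.
The figured bass 64 indicates second inversion, placing the fifth (Cb) in the bass: Cb-Fb-Ab.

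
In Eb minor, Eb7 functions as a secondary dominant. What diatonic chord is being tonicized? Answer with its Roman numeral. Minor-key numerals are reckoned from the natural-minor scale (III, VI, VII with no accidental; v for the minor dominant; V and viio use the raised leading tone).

The chord is a dominant seventh chord on Eb.
A dominant resolves down a perfect fifth: Eb → Ab. In Eb minor, Ab is scale degree 4, i.e. iv.

iv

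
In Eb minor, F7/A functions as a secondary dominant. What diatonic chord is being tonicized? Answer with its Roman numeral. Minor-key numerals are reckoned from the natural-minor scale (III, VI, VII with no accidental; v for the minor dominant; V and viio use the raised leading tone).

V

The chord is a dominant seventh chord on F.
A dominant resolves down a perfect fifth: F → Bb. In Eb minor, Bb is scale degree 5, i.e. V.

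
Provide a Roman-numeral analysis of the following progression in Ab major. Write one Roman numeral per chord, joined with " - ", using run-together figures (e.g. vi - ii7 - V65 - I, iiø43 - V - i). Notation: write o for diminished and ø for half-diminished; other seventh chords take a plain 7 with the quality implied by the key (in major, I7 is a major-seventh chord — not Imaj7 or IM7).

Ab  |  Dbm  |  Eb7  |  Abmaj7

I - iv - V7 - I7

Ab: root Ab is the tonic; major triad there is I.
Dbm is non-diatonic — iv, a mixture chord from Ab minor.
Eb7: dominant seventh chord on Eb = scale degree 5 → V7.
Abmaj7: root Ab is the tonic; major seventh chord there is I7.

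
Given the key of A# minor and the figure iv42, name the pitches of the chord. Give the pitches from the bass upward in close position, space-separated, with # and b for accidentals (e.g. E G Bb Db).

In A# minor, scale degree 4 is D#, and the diatonic chord built there is a minor seventh chord.
That chord is spelled D#-F#-A#-C#.
With the 42 figure the chord is in third inversion; from the bass C# upward in close position it reads C#-D#-F#-A#.

C# D# F# A#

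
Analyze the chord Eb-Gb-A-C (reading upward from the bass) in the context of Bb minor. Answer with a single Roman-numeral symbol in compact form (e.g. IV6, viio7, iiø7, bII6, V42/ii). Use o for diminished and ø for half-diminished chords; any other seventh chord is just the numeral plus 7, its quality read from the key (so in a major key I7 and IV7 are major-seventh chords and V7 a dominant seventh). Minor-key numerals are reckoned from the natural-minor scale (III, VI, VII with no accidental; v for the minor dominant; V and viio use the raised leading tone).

Stacked in thirds the chord is A-C-Eb-Gb: a fully diminished seventh chord on A.
A is scale degree 7 in Bb minor, and a fully diminished seventh chord on that degree is written viio7.
With Eb in the bass the chord is in second inversion, so the figured bass is 43.

viio43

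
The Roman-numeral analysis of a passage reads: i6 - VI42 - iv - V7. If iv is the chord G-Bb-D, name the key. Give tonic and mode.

D minor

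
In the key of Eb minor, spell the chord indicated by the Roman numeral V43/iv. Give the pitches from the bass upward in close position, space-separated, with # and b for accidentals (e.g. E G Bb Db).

Bb Db Eb G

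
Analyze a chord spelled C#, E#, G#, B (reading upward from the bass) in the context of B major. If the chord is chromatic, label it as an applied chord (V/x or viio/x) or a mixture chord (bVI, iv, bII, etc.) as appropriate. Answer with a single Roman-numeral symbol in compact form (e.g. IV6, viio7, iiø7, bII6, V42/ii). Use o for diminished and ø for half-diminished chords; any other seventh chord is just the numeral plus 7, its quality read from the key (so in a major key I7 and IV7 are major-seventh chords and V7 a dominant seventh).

Stacked in thirds the chord is C#-E#-G#-B: a dominant seventh chord on C#.
C# is not a diatonic chord root with this quality in B major, but it lies a perfect fifth above F# (V), so the chord functions as an applied dominant of V.

V7/V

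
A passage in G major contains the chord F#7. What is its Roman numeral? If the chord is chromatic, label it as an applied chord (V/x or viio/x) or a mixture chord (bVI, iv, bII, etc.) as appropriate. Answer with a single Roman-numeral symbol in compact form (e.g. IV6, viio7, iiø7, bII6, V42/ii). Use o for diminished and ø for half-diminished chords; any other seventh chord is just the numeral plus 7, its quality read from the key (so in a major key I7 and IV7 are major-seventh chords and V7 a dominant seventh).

V7/iii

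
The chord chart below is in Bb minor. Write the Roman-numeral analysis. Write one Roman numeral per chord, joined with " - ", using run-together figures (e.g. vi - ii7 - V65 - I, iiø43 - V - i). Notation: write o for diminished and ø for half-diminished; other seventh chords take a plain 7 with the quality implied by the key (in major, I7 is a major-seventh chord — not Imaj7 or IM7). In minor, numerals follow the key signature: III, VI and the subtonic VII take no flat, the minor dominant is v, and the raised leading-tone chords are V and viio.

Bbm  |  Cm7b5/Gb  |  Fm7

Bbm has root Bb, degree 1 in Bb minor, so i.
Cm7b5/Gb: root C is the supertonic; half-diminished seventh chord there is iiø43.
Fm7 has root F, degree 5 in Bb minor, so v7.

i - iiø43 - v7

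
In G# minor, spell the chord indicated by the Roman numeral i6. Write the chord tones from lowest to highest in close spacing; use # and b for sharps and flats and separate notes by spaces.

B D# G#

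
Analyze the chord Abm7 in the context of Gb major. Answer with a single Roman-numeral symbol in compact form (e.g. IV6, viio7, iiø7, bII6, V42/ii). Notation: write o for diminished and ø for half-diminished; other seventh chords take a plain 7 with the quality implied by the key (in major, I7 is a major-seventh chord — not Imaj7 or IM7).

Stacked in thirds the chord is Ab-Cb-Eb-Gb: a minor seventh chord on Ab.
In Gb major, Ab is the supertonic; the diatonic minor seventh chord there is ii7.

ii7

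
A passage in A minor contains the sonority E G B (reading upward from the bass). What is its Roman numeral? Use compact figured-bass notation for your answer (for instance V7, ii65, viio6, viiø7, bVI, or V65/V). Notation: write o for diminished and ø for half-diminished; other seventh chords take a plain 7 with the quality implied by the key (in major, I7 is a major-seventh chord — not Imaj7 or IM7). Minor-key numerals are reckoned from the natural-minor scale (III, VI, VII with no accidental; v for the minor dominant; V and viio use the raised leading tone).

The pitches E-G-B form a minor triad rooted on E.
In A minor, E is the dominant; the diatonic minor triad there is v.

v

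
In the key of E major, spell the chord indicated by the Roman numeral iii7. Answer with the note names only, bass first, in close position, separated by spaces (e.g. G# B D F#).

In E major, the mediant is G#, and the diatonic chord built there is a minor seventh chord.
That chord is spelled G#-B-D#-F#.

G# B D# F#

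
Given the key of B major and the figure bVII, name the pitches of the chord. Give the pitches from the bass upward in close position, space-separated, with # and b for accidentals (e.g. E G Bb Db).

A C# E

bVII is a major triad on the lowered seventh degree (the subtonic), borrowed from the parallel minor. In B major that root is A.
So the chord is A-C#-E.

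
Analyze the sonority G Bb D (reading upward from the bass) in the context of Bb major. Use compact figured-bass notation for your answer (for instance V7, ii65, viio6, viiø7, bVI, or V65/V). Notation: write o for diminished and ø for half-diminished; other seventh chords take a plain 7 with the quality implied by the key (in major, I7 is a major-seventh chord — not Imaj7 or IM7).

vi

The pitches G-Bb-D form a minor triad rooted on G.
In Bb major, G is the submediant; the diatonic minor triad there is vi.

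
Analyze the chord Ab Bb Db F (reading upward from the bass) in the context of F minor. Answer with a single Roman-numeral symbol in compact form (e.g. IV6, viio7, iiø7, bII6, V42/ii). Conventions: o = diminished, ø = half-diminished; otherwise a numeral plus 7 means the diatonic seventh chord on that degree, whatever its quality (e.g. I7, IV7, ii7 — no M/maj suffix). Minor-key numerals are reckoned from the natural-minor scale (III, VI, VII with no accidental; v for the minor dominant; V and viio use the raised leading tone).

iv42

The pitches Bb-Db-F-Ab form a minor seventh chord rooted on Bb.
Bb is scale degree 4 in F minor, and a minor seventh chord on that degree is written iv7.
With Ab in the bass the chord is in third inversion, so the figured bass is 42.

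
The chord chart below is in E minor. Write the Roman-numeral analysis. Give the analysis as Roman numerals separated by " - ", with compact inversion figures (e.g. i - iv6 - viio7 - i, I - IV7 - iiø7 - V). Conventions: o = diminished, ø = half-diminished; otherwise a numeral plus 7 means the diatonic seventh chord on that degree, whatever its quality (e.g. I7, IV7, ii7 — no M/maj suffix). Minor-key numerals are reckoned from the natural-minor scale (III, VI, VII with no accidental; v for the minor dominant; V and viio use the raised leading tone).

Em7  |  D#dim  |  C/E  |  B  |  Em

i7 - viio - VI6 - V - i

Em7: root E is the tonic; minor seventh chord there is i7.
D#dim has root D#, degree 7 in E minor, so viio.
C/E has root C, degree 6 in E minor, so VI6.
B: root B is the dominant; major triad there is V.
Em has root E, degree 1 in E minor, so i.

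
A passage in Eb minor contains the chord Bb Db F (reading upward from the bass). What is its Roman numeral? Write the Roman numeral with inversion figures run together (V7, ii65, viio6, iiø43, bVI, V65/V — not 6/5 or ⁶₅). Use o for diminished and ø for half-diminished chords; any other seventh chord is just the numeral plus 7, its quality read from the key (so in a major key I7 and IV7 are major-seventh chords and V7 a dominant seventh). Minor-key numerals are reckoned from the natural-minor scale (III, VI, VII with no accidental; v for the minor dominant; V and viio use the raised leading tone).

v

Stacked in thirds the chord is Bb-Db-F: a minor triad on Bb.
Bb is scale degree 5 in Eb minor, and a minor triad on that degree is written v.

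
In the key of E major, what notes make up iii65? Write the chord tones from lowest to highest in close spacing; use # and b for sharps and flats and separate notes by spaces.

B D# F# G#

The numeral's case and figure indicate a minor seventh chord. In E major its root, scale degree 3, is G#.
That chord is spelled G#-B-D#-F#.
The figured bass 65 indicates first inversion, placing the third (B) in the bass: B-D#-F#-G#.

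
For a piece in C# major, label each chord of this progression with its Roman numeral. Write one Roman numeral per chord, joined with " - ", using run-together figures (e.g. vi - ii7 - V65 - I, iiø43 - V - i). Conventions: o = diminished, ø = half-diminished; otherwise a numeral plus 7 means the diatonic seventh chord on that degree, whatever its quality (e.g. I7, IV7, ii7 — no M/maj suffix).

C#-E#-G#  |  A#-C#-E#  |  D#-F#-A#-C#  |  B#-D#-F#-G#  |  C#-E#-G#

I - vi - ii7 - V65 - I

C#-E#-G#: major triad on C# = scale degree 1 → I.
A#-C#-E# has root A#, degree 6 in C# major, so vi.
D#-F#-A#-C# has root D#, degree 2 in C# major, so ii7.
B#-D#-F#-G# has root G#, degree 5 in C# major, so V65.
C#-E#-G#: root C# is the tonic; major triad there is I.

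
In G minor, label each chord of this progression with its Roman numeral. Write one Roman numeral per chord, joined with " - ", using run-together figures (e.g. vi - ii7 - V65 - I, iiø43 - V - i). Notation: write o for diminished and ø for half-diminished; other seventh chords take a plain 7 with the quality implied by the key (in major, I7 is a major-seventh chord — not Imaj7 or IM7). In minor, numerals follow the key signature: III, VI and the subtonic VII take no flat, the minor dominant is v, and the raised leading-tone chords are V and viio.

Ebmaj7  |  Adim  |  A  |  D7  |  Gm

VI7 - iio - V/V - V7 - i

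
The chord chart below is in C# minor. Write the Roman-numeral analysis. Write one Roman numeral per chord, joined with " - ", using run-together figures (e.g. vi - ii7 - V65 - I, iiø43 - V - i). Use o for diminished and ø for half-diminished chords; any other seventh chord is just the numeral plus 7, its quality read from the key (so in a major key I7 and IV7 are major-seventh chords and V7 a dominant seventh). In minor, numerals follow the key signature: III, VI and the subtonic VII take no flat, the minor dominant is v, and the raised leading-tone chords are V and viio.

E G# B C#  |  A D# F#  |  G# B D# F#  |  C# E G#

i65 - iio64 - v7 - i

E-G#-B-C# has root C#, degree 1 in C# minor, so i65.
A-D#-F# has root D#, degree 2 in C# minor, so iio64.
G#-B-D#-F#: root G# is the dominant; minor seventh chord there is v7.
C#-E-G# has root C#, degree 1 in C# minor, so i.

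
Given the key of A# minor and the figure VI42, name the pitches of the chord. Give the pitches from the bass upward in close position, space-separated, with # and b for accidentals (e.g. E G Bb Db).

The numeral's case and figure indicate a major seventh chord. In A# minor its root, the sixth degree, is F#.
Stacking thirds from F# gives F#-A#-C#-E#.
The figured bass 42 indicates third inversion, placing the seventh (E#) in the bass: E#-F#-A#-C#.

E# F# A# C#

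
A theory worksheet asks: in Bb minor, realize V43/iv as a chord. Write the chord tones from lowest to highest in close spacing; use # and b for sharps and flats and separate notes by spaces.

F Ab Bb D

The slash means an applied dominant: we want the dominant of iv. In Bb minor, iv is Eb minor, and its dominant is built on Bb.
Building a dominant seventh chord on Bb gives Bb-D-F-Ab.
With the 43 figure the chord is in second inversion; from the bass F upward in close position it reads F-Ab-Bb-D.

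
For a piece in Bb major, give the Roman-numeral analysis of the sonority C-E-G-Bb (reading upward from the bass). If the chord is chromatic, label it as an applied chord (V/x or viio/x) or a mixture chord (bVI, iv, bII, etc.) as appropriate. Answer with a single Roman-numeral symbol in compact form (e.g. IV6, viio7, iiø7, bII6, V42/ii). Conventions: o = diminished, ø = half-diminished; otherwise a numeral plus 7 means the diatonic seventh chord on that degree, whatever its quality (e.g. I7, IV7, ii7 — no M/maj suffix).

Stacked in thirds the chord is C-E-G-Bb: a dominant seventh chord on C.
C is not a diatonic chord root with this quality in Bb major, but it lies a perfect fifth above F (V), so the chord functions as an applied dominant of V.

V7/V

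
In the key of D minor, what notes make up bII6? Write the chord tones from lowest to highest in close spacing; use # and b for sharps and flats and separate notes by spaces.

G Bb Eb

Scale degree 2 in D minor is E; lowering it a half step gives Eb. bII6 is the Neapolitan sixth — a major triad on the lowered second degree, here in its customary first inversion.
So the chord is Eb-G-Bb, a major triad.
With the 6 figure the chord is in first inversion; from the bass G upward in close position it reads G-Bb-Eb.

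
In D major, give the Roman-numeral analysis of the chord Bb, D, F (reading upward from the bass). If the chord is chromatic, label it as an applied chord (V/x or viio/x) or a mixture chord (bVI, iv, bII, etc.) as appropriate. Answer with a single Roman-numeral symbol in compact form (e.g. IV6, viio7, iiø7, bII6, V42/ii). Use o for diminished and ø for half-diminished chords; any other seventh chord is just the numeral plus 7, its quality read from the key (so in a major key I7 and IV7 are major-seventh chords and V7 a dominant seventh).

bVI

The pitches Bb-D-F form a major triad rooted on Bb.
Bb is the lowered sixth degree of D major (diatonic 6 would be B). This is a major triad on the lowered sixth degree, borrowed from the parallel minor.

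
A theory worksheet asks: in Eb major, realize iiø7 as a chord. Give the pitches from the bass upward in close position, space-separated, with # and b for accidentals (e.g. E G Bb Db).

Scale degree 2 in Eb major is F; here the chord built on it is altered to a half-diminished seventh chord. iiø7 is the half-diminished supertonic seventh, borrowed from the parallel minor.
So the chord is F-Ab-Cb-Eb.

F Ab Cb Eb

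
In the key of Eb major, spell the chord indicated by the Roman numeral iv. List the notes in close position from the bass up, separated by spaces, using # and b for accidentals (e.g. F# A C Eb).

Ab Cb Eb

Scale degree 4 in Eb major is Ab; here the chord built on it is altered to a minor triad. iv is the minor subdominant, borrowed from the parallel minor.
So the chord is Ab-Cb-Eb.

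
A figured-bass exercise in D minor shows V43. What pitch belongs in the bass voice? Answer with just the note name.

V in D minor has root A; the chord is A-C#-E-G.
The figure 43 means second inversion — the fifth is in the bass.

E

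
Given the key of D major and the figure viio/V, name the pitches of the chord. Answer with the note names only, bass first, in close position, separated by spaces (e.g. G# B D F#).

G# B D

The slash marks an applied leading-tone chord: viio of V. In D major, V is A, so the leading tone to it is G#, a half step below.
Building a diminished triad on G# gives G#-B-D.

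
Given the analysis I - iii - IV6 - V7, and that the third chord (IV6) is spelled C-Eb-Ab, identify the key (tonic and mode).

Eb major

IV6 is given as C-Eb-Ab — a major triad with root Ab.
Counting down 3 scale steps from Ab places the tonic on Eb; a major triad on degree 4 is diatonic only in major.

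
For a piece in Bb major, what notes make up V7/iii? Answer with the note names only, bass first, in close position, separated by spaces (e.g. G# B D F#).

A C# E G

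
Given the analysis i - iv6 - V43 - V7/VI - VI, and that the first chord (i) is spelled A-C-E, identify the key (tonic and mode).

A minor

The anchor chord is a minor triad on A, labeled i.
If A is scale degree 1 and the mode makes that degree carry a minor triad, the tonic is A and the mode is minor.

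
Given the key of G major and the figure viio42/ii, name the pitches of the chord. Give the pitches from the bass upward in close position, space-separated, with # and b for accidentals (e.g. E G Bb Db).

F G# B D

viio42/ii is a secondary leading-tone chord. The target ii is A in G major; the applied chord is rooted a semitone below, on G#.
Building a fully diminished seventh chord on G# gives G#-B-D-F.
The figured bass 42 indicates third inversion, placing the seventh (F) in the bass: F-G#-B-D.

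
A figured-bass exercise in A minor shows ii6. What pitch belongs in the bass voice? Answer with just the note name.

ii in A minor has root B; the chord is B-D-F#.
The figure 6 means first inversion — the third is in the bass.

D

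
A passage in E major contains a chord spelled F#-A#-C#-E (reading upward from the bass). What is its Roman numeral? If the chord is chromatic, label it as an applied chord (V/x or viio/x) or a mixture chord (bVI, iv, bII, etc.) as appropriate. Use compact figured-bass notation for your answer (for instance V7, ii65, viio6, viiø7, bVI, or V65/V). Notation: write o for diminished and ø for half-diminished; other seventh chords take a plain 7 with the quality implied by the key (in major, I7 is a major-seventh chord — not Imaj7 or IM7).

Stacked in thirds the chord is F#-A#-C#-E: a dominant seventh chord on F#.
F# is not a diatonic chord root with this quality in E major, but it lies a perfect fifth above B (V), so the chord functions as an applied dominant of V.

V7/V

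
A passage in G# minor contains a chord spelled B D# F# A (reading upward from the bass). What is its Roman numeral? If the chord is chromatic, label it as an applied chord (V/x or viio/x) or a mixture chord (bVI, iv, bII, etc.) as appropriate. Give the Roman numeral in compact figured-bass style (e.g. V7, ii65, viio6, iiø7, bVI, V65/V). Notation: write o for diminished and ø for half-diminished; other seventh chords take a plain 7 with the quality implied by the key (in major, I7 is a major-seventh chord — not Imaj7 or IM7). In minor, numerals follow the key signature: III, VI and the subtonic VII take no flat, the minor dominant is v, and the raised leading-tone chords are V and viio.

Stacked in thirds the chord is B-D#-F#-A: a dominant seventh chord on B.
B is not a diatonic chord root with this quality in G# minor, but it lies a perfect fifth above E (VI), so the chord functions as an applied dominant of VI.

V7/VI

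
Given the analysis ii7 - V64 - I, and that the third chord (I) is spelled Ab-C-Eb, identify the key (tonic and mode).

Ab major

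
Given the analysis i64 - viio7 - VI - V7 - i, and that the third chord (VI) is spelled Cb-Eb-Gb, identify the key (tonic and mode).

Eb minor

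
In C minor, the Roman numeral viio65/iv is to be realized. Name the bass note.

The applied chord viio65/iv is rooted on E: E-G-Bb-Db.
The figure 65 means first inversion — the third is in the bass.

G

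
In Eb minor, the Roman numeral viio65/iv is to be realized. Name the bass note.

Bb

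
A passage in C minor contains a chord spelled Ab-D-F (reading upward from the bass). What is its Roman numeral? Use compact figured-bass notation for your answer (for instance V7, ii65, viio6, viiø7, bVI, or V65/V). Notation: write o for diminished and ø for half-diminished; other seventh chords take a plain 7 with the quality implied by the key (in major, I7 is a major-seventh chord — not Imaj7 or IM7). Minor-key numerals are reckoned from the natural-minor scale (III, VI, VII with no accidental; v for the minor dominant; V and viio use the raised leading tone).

The pitches D-F-Ab form a diminished triad rooted on D.
In C minor, D is the supertonic; the diatonic diminished triad there is iio.
With Ab in the bass the chord is in second inversion, so the figured bass is 64.

iio64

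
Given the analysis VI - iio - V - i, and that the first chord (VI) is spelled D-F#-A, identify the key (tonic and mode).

F# minor

The anchor chord is a major triad on D, labeled VI.
Counting down 5 scale steps from D places the tonic on F#; a major triad on degree 6 is diatonic only in minor.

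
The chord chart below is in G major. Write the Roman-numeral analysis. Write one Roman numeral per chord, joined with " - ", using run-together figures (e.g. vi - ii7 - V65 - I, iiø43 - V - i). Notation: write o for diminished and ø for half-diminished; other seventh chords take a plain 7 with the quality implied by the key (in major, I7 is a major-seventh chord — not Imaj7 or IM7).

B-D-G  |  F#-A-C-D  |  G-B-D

B-D-G: root G is the tonic; major triad there is I6.
F#-A-C-D: root D is the dominant; dominant seventh chord there is V65.
G-B-D has root G, degree 1 in G major, so I.

I6 - V65 - I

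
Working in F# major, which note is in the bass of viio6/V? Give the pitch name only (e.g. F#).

D#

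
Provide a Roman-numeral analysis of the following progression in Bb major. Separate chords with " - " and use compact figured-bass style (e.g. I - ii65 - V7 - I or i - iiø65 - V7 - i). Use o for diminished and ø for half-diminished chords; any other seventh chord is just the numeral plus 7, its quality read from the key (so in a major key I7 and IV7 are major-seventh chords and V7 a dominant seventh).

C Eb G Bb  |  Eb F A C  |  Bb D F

ii7 - V42 - I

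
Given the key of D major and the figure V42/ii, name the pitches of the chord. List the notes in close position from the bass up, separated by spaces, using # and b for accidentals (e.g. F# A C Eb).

V42/ii is a secondary dominant — the dominant seventh of ii. ii in D major is E, so the applied chord's root is B, a perfect fifth above.
Building a dominant seventh chord on B gives B-D#-F#-A.
With the 42 figure the chord is in third inversion; from the bass A upward in close position it reads A-B-D#-F#.

A B D# F#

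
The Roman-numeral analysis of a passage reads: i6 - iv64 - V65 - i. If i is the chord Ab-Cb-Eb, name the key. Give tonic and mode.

The chord Abm is a minor triad rooted on Ab; its label is i.
If Ab is scale degree 1 and the mode makes that degree carry a minor triad, the tonic is Ab and the mode is minor.

Ab minor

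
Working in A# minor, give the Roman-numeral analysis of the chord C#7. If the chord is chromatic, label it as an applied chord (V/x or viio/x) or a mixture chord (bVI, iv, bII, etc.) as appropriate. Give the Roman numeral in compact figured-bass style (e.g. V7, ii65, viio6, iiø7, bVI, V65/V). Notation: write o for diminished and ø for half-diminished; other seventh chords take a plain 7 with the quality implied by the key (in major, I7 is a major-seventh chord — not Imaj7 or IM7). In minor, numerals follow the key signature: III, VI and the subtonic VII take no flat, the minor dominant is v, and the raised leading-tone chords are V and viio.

V7/VI

The pitches C#-E#-G#-B form a dominant seventh chord rooted on C#.
C# is not a diatonic chord root with this quality in A# minor, but it lies a perfect fifth above F# (VI), so the chord functions as an applied dominant of VI.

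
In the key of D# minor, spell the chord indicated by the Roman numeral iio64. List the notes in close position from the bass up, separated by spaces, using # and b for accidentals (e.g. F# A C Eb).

B E# G#

The numeral's case and figure indicate a diminished triad. In D# minor its root, the second degree, is E#.
Stacking thirds from E# gives E#-G#-B.
With the 64 figure the chord is in second inversion; from the bass B upward in close position it reads B-E#-G#.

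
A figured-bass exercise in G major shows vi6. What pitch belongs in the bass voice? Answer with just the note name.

vi in G major has root E; the chord is E-G-B.
The figure 6 means first inversion — the third is in the bass.

G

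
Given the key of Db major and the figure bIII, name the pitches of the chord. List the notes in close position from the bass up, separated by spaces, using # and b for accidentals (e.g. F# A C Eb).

Fb Ab Cb

bIII is a major triad on the lowered third degree, borrowed from the parallel minor. In Db major that root is Fb.
So the chord is Fb-Ab-Cb, a major triad.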